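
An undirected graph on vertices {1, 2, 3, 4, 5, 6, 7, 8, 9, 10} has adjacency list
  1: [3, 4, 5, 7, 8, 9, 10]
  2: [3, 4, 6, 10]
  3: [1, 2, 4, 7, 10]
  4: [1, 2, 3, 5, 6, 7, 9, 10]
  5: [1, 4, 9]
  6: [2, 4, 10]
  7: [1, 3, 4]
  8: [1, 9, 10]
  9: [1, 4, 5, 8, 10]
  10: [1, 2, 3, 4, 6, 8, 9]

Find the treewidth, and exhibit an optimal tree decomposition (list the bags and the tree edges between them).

The largest bag has 4 vertices, giving width 3; this decomposition certifies tw(G) ≤ 3. For the lower bound, the 4 vertices {1, 8, 9, 10} are pairwise adjacent, and any tree decomposition puts a clique entirely inside one bag — forcing width ≥ 3. The upper and lower bounds meet at 3, so that is the treewidth.

Treewidth 3.
One optimal decomposition is:
Bags: B1 = {1, 4, 9, 10}  B2 = {1, 3, 4, 10}  B3 = {1, 8, 9, 10}  B4 = {1, 4, 5, 9}  B5 = {2, 3, 4, 10}  B6 = {2, 4, 6, 10}  B7 = {1, 3, 4, 7}
Tree: B1–B2, B1–B3, B1–B4, B2–B5, B5–B6, B2–B7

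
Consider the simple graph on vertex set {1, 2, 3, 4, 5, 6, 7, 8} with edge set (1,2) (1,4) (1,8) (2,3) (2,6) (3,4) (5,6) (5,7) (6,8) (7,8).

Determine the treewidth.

2

A width-2 tree decomposition is:
Bags: B1 = {5, 6, 7}  B2 = {6, 7, 8}  B3 = {2, 6, 8}  B4 = {1, 2, 8}  B5 = {1, 2, 3}  B6 = {1, 3, 4}
Tree: B1–B2, B2–B3, B3–B4, B4–B5, B5–B6
The largest bag has 3 vertices, giving width 2; this decomposition certifies tw(G) ≤ 2. For the lower bound, G contains the cycle 5–7–8–6–5, so G is not a forest; only forests have treewidth ≤ 1, hence tw(G) ≥ 2. The upper and lower bounds meet at 2, so that is the treewidth.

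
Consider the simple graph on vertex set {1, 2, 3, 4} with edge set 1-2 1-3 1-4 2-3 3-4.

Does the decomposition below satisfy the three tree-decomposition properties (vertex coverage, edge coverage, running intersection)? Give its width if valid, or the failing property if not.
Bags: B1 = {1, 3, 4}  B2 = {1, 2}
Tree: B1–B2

No — edge (3,2) lies in no bag.

A tree decomposition must satisfy three properties: every vertex lies in some bag; for every edge, both endpoints lie together in some bag; and for every vertex, the bags containing it form a connected subtree. Here edge (3,2) lies in no bag, so the decomposition is invalid.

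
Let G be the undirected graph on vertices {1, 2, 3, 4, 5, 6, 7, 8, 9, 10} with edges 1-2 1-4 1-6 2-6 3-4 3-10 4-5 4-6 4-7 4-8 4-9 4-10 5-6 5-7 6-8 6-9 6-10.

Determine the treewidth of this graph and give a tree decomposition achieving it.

Treewidth 2.
One optimal decomposition is:
Bags: B1 = {4, 6, 10}  B2 = {3, 4, 10}  B3 = {4, 6, 9}  B4 = {4, 5, 6}  B5 = {4, 6, 8}  B6 = {1, 4, 6}  B7 = {1, 2, 6}  B8 = {4, 5, 7}
Tree: B1–B2, B1–B3, B1–B4, B4–B5, B5–B6, B6–B7, B4–B8

The largest bag has 3 vertices, giving width 2; this decomposition certifies tw(G) ≤ 2. Conversely, {1, 2, 6} is a clique of size 3, and the vertices of any clique must share a bag in every tree decomposition; so some bag has ≥ 3 vertices and tw(G) ≥ 2. Combining the bounds, tw(G) = 2.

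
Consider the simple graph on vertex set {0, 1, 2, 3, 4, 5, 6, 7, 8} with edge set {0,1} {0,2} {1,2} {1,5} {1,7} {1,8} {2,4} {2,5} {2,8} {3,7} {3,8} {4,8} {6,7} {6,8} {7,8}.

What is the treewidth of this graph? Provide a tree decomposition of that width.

Treewidth 2.
One such decomposition:
Bags: B1 = {2, 4, 8}  B2 = {1, 2, 8}  B3 = {0, 1, 2}  B4 = {1, 2, 5}  B5 = {1, 7, 8}  B6 = {6, 7, 8}  B7 = {3, 7, 8}
Tree: B1–B2, B2–B3, B3–B4, B2–B5, B5–B6, B5–B7

Every bag has size at most 3, so the width is 3 − 1 = 2 and tw(G) ≤ 2. Conversely, {0, 1, 2} is a clique of size 3, and the vertices of any clique must share a bag in every tree decomposition; so some bag has ≥ 3 vertices and tw(G) ≥ 2. Therefore the treewidth is 2.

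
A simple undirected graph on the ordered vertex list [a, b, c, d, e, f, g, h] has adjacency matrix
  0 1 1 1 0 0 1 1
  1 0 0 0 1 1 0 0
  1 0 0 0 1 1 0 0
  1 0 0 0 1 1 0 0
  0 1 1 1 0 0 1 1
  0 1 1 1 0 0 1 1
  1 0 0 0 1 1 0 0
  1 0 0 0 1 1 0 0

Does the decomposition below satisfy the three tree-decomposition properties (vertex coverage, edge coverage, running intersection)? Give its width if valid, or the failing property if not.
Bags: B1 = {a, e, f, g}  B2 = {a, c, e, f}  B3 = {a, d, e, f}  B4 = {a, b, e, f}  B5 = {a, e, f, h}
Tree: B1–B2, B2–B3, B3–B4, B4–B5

Yes; width 3.

Vertex coverage: the bags together contain {a, b, c, d, e, f, g, h}, the full vertex set. Edge coverage: each edge of G has both endpoints in at least one bag. Running intersection: for every vertex, the bags containing it form a connected subtree. All three properties hold, so this is a valid tree decomposition of width max|bag| − 1 = 3, and hence tw(G) ≤ 3.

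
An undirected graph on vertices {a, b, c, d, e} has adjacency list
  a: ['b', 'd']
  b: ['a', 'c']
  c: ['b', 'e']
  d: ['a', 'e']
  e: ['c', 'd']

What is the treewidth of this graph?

2

A width-2 tree decomposition is:
Bags: B1 = {b, c, e}  B2 = {b, d, e}  B3 = {a, b, d}
Tree: B1–B2, B2–B3
Each bag holds 3 vertices, so the decomposition has width 2, which upper-bounds the treewidth. The edges b–c–e–d–a–b form a cycle, so G is not a tree and its treewidth is at least 2. Hence tw(G) = 2 exactly.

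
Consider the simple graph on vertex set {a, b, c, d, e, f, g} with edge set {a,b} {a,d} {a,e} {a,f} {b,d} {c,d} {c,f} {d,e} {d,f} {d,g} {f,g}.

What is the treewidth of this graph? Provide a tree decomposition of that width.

Every bag has size at most 3, so the width is 3 − 1 = 2 and tw(G) ≤ 2. Conversely, {a, d, e} is a clique of size 3, and the vertices of any clique must share a bag in every tree decomposition; so some bag has ≥ 3 vertices and tw(G) ≥ 2. Combining the bounds, tw(G) = 2.

Treewidth 2.
Bags: B1 = {a, d, e}  B2 = {a, d, f}  B3 = {c, d, f}  B4 = {d, f, g}  B5 = {a, b, d}
Tree: B1–B2, B2–B3, B2–B4, B1–B5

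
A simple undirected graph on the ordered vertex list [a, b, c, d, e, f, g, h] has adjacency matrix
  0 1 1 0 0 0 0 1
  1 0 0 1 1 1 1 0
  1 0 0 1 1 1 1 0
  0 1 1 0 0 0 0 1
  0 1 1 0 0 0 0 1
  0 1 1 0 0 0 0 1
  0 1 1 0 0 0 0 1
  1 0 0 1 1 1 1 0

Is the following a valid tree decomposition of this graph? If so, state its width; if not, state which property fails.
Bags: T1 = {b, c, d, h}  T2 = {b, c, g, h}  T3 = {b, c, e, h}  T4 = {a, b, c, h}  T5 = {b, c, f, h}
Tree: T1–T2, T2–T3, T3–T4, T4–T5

Yes; width 3.

Vertex coverage: the bags together contain {a, b, c, d, e, f, g, h}, the full vertex set. Edge coverage: each edge of G has both endpoints in at least one bag. Running intersection: for every vertex, the bags containing it form a connected subtree. All three properties hold, so this is a valid tree decomposition of width max|bag| − 1 = 3, and hence tw(G) ≤ 3.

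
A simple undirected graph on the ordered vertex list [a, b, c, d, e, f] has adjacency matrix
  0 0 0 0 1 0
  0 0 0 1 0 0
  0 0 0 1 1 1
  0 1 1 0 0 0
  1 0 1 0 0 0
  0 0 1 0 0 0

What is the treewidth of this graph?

1

A width-1 tree decomposition is:
Bags: B1 = {c, e}  B2 = {c, d}  B3 = {a, e}  B4 = {c, f}  B5 = {b, d}
Tree: B1–B2, B1–B3, B1–B4, B2–B5
Every bag has size at most 2, so the width is 2 − 1 = 1 and tw(G) ≤ 1. Since G has at least one edge (e.g. e–c), it is not an edgeless graph, so tw(G) ≥ 1. Therefore the treewidth is 1.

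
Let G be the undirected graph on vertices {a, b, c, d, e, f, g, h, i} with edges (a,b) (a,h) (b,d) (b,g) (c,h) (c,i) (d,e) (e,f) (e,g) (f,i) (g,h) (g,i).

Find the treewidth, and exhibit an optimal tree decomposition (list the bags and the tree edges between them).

Treewidth 3.
One optimal decomposition is:
Bags: B1 = {a, c, h, i}  B2 = {a, g, h, i}  B3 = {a, b, g, i}  B4 = {b, f, g, i}  B5 = {b, e, f, g}  B6 = {b, d, e, f}
Tree: B1–B2, B2–B3, B3–B4, B4–B5, B5–B6

Every bag has size at most 4, so the width is 4 − 1 = 3 and tw(G) ≤ 3. For the lower bound: the 4 vertex sets {a,c,h}, {i}, {g}, {b,d,e,f} are disjoint, each induces a connected subgraph, and every pair is joined by at least one edge of G. Contracting each set to a single vertex therefore yields K_{4} as a minor, and since treewidth is minor-monotone, tw(G) ≥ tw(K_{4}) = 3. Hence tw(G) = 3 exactly.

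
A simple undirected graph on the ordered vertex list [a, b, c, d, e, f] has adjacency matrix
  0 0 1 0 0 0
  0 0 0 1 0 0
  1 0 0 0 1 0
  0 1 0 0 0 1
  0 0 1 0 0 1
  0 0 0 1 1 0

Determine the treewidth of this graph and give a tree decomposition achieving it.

Every bag has size at most 2, so the width is 2 − 1 = 1 and tw(G) ≤ 1. G has an edge, so its treewidth is at least 1. The upper and lower bounds meet at 1, so that is the treewidth.

Treewidth 1.
One such decomposition:
Bags: B1 = {b, d}  B2 = {d, f}  B3 = {e, f}  B4 = {c, e}  B5 = {a, c}
Tree: B1–B2, B2–B3, B3–B4, B4–B5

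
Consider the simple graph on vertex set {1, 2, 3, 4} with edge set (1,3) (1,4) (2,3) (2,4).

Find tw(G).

A width-2 tree decomposition is:
Bags: B1 = {2, 3, 4}  B2 = {1, 3, 4}
Tree: B1–B2
Every bag has size at most 3, so the width is 3 − 1 = 2 and tw(G) ≤ 2. For the lower bound, G contains the cycle 3–2–4–1–3, so G is not a forest; only forests have treewidth ≤ 1, hence tw(G) ≥ 2. The upper and lower bounds meet at 2, so that is the treewidth.

2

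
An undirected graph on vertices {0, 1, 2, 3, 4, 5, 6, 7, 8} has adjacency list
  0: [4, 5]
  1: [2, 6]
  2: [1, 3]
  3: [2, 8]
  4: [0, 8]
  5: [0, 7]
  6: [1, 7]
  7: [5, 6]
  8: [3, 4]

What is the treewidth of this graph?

2

A width-2 tree decomposition is:
Bags: B1 = {0, 4, 5}  B2 = {4, 5, 7}  B3 = {4, 6, 7}  B4 = {1, 4, 6}  B5 = {1, 2, 4}  B6 = {2, 3, 4}  B7 = {3, 4, 8}
Tree: B1–B2, B2–B3, B3–B4, B4–B5, B5–B6, B6–B7
Each bag holds 3 vertices, so the decomposition has width 2, which upper-bounds the treewidth. For the lower bound, G contains the cycle 4–0–5–7–6–1–2–3–8–4, so G is not a forest; only forests have treewidth ≤ 1, hence tw(G) ≥ 2. Therefore the treewidth is 2.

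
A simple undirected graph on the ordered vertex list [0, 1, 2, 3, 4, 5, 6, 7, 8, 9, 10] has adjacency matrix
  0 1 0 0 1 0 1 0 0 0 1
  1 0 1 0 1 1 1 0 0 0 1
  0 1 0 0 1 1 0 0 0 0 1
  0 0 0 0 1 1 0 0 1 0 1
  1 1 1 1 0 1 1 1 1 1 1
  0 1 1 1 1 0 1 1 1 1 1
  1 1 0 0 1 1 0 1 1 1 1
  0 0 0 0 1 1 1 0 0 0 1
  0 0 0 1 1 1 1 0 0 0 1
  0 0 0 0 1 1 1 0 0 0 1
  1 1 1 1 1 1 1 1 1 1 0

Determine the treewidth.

A width-4 tree decomposition is:
Bags: B1 = {4, 5, 6, 9, 10}  B2 = {4, 5, 6, 7, 10}  B3 = {4, 5, 6, 8, 10}  B4 = {3, 4, 5, 8, 10}  B5 = {1, 4, 5, 6, 10}  B6 = {1, 2, 4, 5, 10}  B7 = {0, 1, 4, 6, 10}
Tree: B1–B2, B2–B3, B3–B4, B1–B5, B5–B6, B5–B7
Every bag has size at most 5, so the width is 5 − 1 = 4 and tw(G) ≤ 4. For the lower bound, the 5 vertices {0, 1, 4, 6, 10} are pairwise adjacent, and any tree decomposition puts a clique entirely inside one bag — forcing width ≥ 4. Hence tw(G) = 4 exactly.

4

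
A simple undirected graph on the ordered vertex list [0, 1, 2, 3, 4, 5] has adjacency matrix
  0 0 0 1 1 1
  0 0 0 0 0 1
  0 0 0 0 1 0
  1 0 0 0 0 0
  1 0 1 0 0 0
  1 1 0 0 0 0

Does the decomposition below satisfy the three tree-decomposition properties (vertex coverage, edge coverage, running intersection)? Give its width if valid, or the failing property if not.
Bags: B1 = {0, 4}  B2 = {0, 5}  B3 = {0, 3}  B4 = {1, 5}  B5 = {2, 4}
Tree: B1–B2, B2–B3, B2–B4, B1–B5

Vertex coverage: the bags together contain {0, 1, 2, 3, 4, 5}, the full vertex set. Edge coverage: each edge of G has both endpoints in at least one bag. Running intersection: for every vertex, the bags containing it form a connected subtree. All three properties hold, so this is a valid tree decomposition of width max|bag| − 1 = 1, and hence tw(G) ≤ 1.

Yes; width 1.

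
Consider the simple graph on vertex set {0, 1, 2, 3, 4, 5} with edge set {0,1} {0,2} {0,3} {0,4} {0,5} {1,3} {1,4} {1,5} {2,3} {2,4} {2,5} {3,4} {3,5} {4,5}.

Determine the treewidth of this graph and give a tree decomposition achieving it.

Treewidth 4.
Bags: B1 = {0, 2, 3, 4, 5}  B2 = {0, 1, 3, 4, 5}
Tree: B1–B2

Each bag holds 5 vertices, so the decomposition has width 4, which upper-bounds the treewidth. On the other hand G contains the 5-clique {0, 1, 3, 4, 5}. A clique must lie in a single bag of any decomposition, so no decomposition can have width below 4. Therefore the treewidth is 4.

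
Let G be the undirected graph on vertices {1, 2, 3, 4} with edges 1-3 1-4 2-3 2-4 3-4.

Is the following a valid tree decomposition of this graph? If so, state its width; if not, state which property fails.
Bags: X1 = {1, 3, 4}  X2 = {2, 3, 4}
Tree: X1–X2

Vertex coverage: the bags together contain {1, 2, 3, 4}, the full vertex set. Edge coverage: each edge of G has both endpoints in at least one bag. Running intersection: for every vertex, the bags containing it form a connected subtree. All three properties hold, so this is a valid tree decomposition of width max|bag| − 1 = 2, and hence tw(G) ≤ 2.

Yes; width 2.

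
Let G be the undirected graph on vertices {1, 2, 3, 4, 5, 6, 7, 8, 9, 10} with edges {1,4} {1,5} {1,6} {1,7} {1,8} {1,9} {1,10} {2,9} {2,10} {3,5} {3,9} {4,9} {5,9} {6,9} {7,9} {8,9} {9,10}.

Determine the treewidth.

A width-2 tree decomposition is:
Bags: B1 = {1, 7, 9}  B2 = {1, 9, 10}  B3 = {1, 5, 9}  B4 = {1, 8, 9}  B5 = {3, 5, 9}  B6 = {1, 4, 9}  B7 = {1, 6, 9}  B8 = {2, 9, 10}
Tree: B1–B2, B2–B3, B1–B4, B3–B5, B2–B6, B3–B7, B2–B8
The largest bag has 3 vertices, giving width 2; this decomposition certifies tw(G) ≤ 2. Conversely, {1, 4, 9} is a clique of size 3, and the vertices of any clique must share a bag in every tree decomposition; so some bag has ≥ 3 vertices and tw(G) ≥ 2. Hence tw(G) = 2 exactly.

2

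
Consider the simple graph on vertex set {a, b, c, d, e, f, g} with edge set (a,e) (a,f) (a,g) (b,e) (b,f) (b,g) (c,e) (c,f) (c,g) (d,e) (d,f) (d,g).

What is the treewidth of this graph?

3

A width-3 tree decomposition is:
Bags: B1 = {d, e, f, g}  B2 = {c, e, f, g}  B3 = {b, e, f, g}  B4 = {a, e, f, g}
Tree: B1–B2, B2–B3, B3–B4
Every bag has size at most 4, so the width is 4 − 1 = 3 and tw(G) ≤ 3. For the lower bound: the 4 vertex sets {d,f}, {c,e}, {g}, {b} are disjoint, each induces a connected subgraph, and every pair is joined by at least one edge of G. Contracting each set to a single vertex therefore yields K_{4} as a minor, and since treewidth is minor-monotone, tw(G) ≥ tw(K_{4}) = 3. Hence tw(G) = 3 exactly.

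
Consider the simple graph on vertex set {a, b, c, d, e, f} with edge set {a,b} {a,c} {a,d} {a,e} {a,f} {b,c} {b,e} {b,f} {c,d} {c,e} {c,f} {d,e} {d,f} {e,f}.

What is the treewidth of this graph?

4

A width-4 tree decomposition is:
Bags: B1 = {a, c, d, e, f}  B2 = {a, b, c, e, f}
Tree: B1–B2
Every bag has size at most 5, so the width is 5 − 1 = 4 and tw(G) ≤ 4. Conversely, {a, c, d, e, f} is a clique of size 5, and the vertices of any clique must share a bag in every tree decomposition; so some bag has ≥ 5 vertices and tw(G) ≥ 4. Therefore the treewidth is 4.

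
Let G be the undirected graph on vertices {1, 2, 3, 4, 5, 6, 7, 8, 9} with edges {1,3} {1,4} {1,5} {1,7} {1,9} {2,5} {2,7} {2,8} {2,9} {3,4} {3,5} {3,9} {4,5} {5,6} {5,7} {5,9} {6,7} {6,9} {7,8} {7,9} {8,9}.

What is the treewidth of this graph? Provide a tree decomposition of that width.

Every bag has size at most 4, so the width is 4 − 1 = 3 and tw(G) ≤ 3. On the other hand G contains the 4-clique {2, 7, 8, 9}. A clique must lie in a single bag of any decomposition, so no decomposition can have width below 3. Therefore the treewidth is 3.

Treewidth 3.
Bags: B1 = {1, 5, 7, 9}  B2 = {2, 5, 7, 9}  B3 = {2, 7, 8, 9}  B4 = {1, 3, 5, 9}  B5 = {1, 3, 4, 5}  B6 = {5, 6, 7, 9}
Tree: B1–B2, B2–B3, B1–B4, B4–B5, B2–B6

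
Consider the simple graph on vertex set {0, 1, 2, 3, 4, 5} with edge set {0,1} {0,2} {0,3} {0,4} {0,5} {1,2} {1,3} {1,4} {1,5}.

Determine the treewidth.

A width-2 tree decomposition is:
Bags: B1 = {0, 1, 5}  B2 = {0, 1, 3}  B3 = {0, 1, 2}  B4 = {0, 1, 4}
Tree: B1–B2, B2–B3, B3–B4
The largest bag has 3 vertices, giving width 2; this decomposition certifies tw(G) ≤ 2. Conversely, {0, 1, 2} is a clique of size 3, and the vertices of any clique must share a bag in every tree decomposition; so some bag has ≥ 3 vertices and tw(G) ≥ 2. Therefore the treewidth is 2.

2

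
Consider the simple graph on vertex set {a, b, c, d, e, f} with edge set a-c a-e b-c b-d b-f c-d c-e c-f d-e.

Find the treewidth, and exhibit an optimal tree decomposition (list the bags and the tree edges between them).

Every bag has size at most 3, so the width is 3 − 1 = 2 and tw(G) ≤ 2. Conversely, {c, d, e} is a clique of size 3, and the vertices of any clique must share a bag in every tree decomposition; so some bag has ≥ 3 vertices and tw(G) ≥ 2. The upper and lower bounds meet at 2, so that is the treewidth.

Treewidth 2.
Bags: B1 = {b, c, d}  B2 = {b, c, f}  B3 = {c, d, e}  B4 = {a, c, e}
Tree: B1–B2, B1–B3, B3–B4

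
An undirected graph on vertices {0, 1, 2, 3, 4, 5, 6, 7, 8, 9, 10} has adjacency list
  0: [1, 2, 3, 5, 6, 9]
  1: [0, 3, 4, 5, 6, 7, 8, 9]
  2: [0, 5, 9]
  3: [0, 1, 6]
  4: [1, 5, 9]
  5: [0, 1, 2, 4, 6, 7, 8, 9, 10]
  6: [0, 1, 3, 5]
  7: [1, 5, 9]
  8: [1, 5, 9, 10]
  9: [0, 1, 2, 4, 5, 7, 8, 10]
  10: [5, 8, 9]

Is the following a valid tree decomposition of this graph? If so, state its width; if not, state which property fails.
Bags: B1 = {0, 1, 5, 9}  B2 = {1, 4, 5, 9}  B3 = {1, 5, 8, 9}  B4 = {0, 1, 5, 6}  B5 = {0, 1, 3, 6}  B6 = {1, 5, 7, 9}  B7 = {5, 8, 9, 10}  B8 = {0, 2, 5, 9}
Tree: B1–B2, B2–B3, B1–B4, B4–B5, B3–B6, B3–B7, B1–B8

Vertex coverage: the bags together contain {0, 1, 2, 3, 4, 5, 6, 7, 8, 9, 10}, the full vertex set. Edge coverage: each edge of G has both endpoints in at least one bag. Running intersection: for every vertex, the bags containing it form a connected subtree. All three properties hold, so this is a valid tree decomposition of width max|bag| − 1 = 3, and hence tw(G) ≤ 3.

Yes; width 3.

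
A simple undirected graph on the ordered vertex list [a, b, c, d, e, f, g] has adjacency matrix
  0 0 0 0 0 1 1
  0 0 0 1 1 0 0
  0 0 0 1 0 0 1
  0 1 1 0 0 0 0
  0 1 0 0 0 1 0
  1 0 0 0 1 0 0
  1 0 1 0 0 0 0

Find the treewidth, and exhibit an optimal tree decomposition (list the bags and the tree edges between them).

Treewidth 2.
One such decomposition:
Bags: B1 = {b, c, d}  B2 = {b, c, e}  B3 = {c, e, f}  B4 = {a, c, f}  B5 = {a, c, g}
Tree: B1–B2, B2–B3, B3–B4, B4–B5

Every bag has size at most 3, so the width is 3 − 1 = 2 and tw(G) ≤ 2. Since c–d–b–e–f–a–g–c is a cycle in G, G is not acyclic. Forests are exactly the graphs of treewidth ≤ 1, so tw(G) ≥ 2. The upper and lower bounds meet at 2, so that is the treewidth.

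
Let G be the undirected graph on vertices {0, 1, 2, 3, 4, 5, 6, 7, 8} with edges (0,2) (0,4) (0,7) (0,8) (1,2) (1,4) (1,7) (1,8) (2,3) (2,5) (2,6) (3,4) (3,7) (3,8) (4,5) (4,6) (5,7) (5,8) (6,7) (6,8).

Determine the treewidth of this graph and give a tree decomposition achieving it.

Every bag has size at most 5, so the width is 5 − 1 = 4 and tw(G) ≤ 4. For the lower bound: the 5 vertex sets {5,8}, {2,3}, {1,7}, {4}, {6} are disjoint, each induces a connected subgraph, and every pair is joined by at least one edge of G. Contracting each set to a single vertex therefore yields K_{5} as a minor, and since treewidth is minor-monotone, tw(G) ≥ tw(K_{5}) = 4. Combining the bounds, tw(G) = 4.

Treewidth 4.
One optimal decomposition is:
Bags: B1 = {2, 4, 5, 7, 8}  B2 = {2, 3, 4, 7, 8}  B3 = {1, 2, 4, 7, 8}  B4 = {2, 4, 6, 7, 8}  B5 = {0, 2, 4, 7, 8}
Tree: B1–B2, B2–B3, B3–B4, B4–B5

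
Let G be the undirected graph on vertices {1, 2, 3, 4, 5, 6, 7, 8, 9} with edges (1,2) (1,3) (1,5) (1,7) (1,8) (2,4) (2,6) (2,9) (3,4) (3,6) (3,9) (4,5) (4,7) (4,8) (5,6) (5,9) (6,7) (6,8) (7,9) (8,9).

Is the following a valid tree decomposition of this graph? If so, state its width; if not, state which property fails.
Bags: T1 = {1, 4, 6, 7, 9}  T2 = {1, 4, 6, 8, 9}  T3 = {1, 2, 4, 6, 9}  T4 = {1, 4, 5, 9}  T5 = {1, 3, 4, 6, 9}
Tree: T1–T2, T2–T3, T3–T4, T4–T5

A tree decomposition must satisfy three properties: every vertex lies in some bag; for every edge, both endpoints lie together in some bag; and for every vertex, the bags containing it form a connected subtree. Here edge (6,5) lies in no bag, so the decomposition is invalid.

No — edge (6,5) lies in no bag.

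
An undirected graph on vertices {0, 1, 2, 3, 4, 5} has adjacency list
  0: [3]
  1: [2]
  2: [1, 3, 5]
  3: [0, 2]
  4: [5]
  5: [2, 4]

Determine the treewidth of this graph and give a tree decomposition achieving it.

Treewidth 1.
One optimal decomposition is:
Bags: B1 = {2, 3}  B2 = {2, 5}  B3 = {0, 3}  B4 = {1, 2}  B5 = {4, 5}
Tree: B1–B2, B1–B3, B1–B4, B2–B5

Every bag has size at most 2, so the width is 2 − 1 = 1 and tw(G) ≤ 1. G has an edge, so its treewidth is at least 1. Combining the bounds, tw(G) = 1.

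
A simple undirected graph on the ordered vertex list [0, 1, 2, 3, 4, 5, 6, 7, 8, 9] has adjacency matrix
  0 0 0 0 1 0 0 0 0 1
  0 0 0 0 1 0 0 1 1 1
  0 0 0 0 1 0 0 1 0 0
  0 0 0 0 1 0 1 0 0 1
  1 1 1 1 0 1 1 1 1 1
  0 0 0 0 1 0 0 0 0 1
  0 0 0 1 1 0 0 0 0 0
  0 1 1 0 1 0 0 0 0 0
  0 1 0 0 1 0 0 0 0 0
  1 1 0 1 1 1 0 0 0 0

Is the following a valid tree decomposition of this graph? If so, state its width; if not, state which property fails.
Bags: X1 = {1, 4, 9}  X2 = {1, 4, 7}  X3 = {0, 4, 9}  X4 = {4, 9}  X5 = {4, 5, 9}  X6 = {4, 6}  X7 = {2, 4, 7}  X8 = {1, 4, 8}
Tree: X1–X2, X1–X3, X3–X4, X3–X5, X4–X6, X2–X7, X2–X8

No — vertex 3 appears in no bag.

A tree decomposition must satisfy three properties: every vertex lies in some bag; for every edge, both endpoints lie together in some bag; and for every vertex, the bags containing it form a connected subtree. Here vertex 3 appears in no bag, so the decomposition is invalid.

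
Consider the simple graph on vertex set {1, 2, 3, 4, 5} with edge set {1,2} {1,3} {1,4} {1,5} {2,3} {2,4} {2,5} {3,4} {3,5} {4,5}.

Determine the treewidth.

A width-4 tree decomposition is:
Bags: B1 = {1, 2, 3, 4, 5}
Tree: (single bag)
With just one bag of size 5, the width is 5 − 1 = 4, so tw(G) ≤ 4. For the lower bound, the 5 vertices {1, 2, 3, 4, 5} are pairwise adjacent, and any tree decomposition puts a clique entirely inside one bag — forcing width ≥ 4. Therefore the treewidth is 4.

4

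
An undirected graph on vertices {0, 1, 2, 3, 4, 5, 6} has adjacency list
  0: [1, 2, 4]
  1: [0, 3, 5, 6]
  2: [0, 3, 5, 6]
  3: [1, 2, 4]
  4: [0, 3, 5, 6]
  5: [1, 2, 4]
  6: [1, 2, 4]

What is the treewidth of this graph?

A width-3 tree decomposition is:
Bags: B1 = {1, 2, 3, 4}  B2 = {1, 2, 4, 6}  B3 = {1, 2, 4, 5}  B4 = {0, 1, 2, 4}
Tree: B1–B2, B2–B3, B3–B4
Each bag holds 4 vertices, so the decomposition has width 3, which upper-bounds the treewidth. For the lower bound: the 4 vertex sets {2,3}, {4,6}, {1}, {5} are disjoint, each induces a connected subgraph, and every pair is joined by at least one edge of G. Contracting each set to a single vertex therefore yields K_{4} as a minor, and since treewidth is minor-monotone, tw(G) ≥ tw(K_{4}) = 3. Hence tw(G) = 3 exactly.

3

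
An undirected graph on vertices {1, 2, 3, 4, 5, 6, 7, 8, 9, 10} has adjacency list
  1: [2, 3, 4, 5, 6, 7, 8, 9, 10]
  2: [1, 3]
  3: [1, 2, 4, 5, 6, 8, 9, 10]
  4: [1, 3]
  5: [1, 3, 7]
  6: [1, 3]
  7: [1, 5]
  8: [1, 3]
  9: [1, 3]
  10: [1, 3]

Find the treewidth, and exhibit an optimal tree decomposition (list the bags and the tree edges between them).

Treewidth 2.
One optimal decomposition is:
Bags: B1 = {1, 3, 10}  B2 = {1, 3, 5}  B3 = {1, 5, 7}  B4 = {1, 3, 9}  B5 = {1, 3, 6}  B6 = {1, 3, 4}  B7 = {1, 3, 8}  B8 = {1, 2, 3}
Tree: B1–B2, B2–B3, B2–B4, B2–B5, B2–B6, B2–B7, B5–B8

Each bag holds 3 vertices, so the decomposition has width 2, which upper-bounds the treewidth. For the lower bound, the 3 vertices {1, 2, 3} are pairwise adjacent, and any tree decomposition puts a clique entirely inside one bag — forcing width ≥ 2. Hence tw(G) = 2 exactly.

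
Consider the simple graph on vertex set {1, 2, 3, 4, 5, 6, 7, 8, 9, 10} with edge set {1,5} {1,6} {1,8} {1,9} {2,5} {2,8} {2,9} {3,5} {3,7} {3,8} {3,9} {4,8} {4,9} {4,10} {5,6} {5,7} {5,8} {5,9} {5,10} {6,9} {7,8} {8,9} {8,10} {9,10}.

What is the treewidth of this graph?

3

A width-3 tree decomposition is:
Bags: B1 = {1, 5, 8, 9}  B2 = {5, 8, 9, 10}  B3 = {1, 5, 6, 9}  B4 = {3, 5, 8, 9}  B5 = {2, 5, 8, 9}  B6 = {3, 5, 7, 8}  B7 = {4, 8, 9, 10}
Tree: B1–B2, B1–B3, B2–B4, B4–B5, B4–B6, B2–B7
The largest bag has 4 vertices, giving width 3; this decomposition certifies tw(G) ≤ 3. For the lower bound, the 4 vertices {4, 8, 9, 10} are pairwise adjacent, and any tree decomposition puts a clique entirely inside one bag — forcing width ≥ 3. The upper and lower bounds meet at 3, so that is the treewidth.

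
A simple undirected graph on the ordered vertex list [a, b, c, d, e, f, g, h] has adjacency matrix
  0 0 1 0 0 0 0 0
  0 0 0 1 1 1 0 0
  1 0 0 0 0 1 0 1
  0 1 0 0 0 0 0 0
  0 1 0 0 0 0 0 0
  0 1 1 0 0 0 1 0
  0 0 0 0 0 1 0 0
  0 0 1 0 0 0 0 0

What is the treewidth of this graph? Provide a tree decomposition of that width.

Treewidth 1.
Bags: B1 = {b, e}  B2 = {b, f}  B3 = {b, d}  B4 = {c, f}  B5 = {f, g}  B6 = {c, h}  B7 = {a, c}
Tree: B1–B2, B1–B3, B2–B4, B4–B5, B4–B6, B4–B7

The largest bag has 2 vertices, giving width 1; this decomposition certifies tw(G) ≤ 1. Since G has at least one edge (e.g. b–e), it is not an edgeless graph, so tw(G) ≥ 1. Therefore the treewidth is 1.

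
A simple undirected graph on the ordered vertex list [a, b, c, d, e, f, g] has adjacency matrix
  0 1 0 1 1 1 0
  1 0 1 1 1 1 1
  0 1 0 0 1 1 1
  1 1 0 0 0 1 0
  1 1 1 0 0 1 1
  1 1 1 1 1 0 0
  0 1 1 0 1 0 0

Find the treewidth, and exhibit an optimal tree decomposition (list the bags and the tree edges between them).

Treewidth 3.
One optimal decomposition is:
Bags: B1 = {b, c, e, g}  B2 = {b, c, e, f}  B3 = {a, b, e, f}  B4 = {a, b, d, f}
Tree: B1–B2, B2–B3, B3–B4

Every bag has size at most 4, so the width is 4 − 1 = 3 and tw(G) ≤ 3. Conversely, {b, c, e, g} is a clique of size 4, and the vertices of any clique must share a bag in every tree decomposition; so some bag has ≥ 4 vertices and tw(G) ≥ 3. Combining the bounds, tw(G) = 3.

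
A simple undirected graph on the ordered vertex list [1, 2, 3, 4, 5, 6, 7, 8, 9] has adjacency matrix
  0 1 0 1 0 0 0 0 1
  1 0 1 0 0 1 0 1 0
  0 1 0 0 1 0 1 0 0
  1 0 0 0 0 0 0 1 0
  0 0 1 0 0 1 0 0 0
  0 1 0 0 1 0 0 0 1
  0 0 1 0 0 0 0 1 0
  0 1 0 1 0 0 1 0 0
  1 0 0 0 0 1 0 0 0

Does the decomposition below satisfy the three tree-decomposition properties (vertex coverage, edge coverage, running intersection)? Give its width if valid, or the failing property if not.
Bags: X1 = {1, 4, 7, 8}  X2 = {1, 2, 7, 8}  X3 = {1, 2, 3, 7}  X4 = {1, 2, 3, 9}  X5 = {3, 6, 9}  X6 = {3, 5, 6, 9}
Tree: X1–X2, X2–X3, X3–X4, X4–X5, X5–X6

No — edge (2,6) lies in no bag.

A tree decomposition must satisfy three properties: every vertex lies in some bag; for every edge, both endpoints lie together in some bag; and for every vertex, the bags containing it form a connected subtree. Here edge (2,6) lies in no bag, so the decomposition is invalid.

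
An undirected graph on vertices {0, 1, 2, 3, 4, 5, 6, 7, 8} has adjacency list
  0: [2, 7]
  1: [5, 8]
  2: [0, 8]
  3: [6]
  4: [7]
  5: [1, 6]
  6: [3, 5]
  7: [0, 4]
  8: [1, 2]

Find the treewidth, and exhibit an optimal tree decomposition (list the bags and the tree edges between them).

Each bag holds 2 vertices, so the decomposition has width 1, which upper-bounds the treewidth. G has an edge, so its treewidth is at least 1. Therefore the treewidth is 1.

Treewidth 1.
Bags: B1 = {3, 6}  B2 = {5, 6}  B3 = {1, 5}  B4 = {1, 8}  B5 = {2, 8}  B6 = {0, 2}  B7 = {0, 7}  B8 = {4, 7}
Tree: B1–B2, B2–B3, B3–B4, B4–B5, B5–B6, B6–B7, B7–B8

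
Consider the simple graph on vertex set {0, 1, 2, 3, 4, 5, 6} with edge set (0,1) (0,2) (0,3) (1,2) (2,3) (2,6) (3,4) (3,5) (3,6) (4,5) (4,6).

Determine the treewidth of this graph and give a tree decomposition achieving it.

Treewidth 2.
Bags: B1 = {2, 3, 6}  B2 = {3, 4, 6}  B3 = {0, 2, 3}  B4 = {3, 4, 5}  B5 = {0, 1, 2}
Tree: B1–B2, B1–B3, B2–B4, B3–B5

The largest bag has 3 vertices, giving width 2; this decomposition certifies tw(G) ≤ 2. On the other hand G contains the 3-clique {0, 1, 2}. A clique must lie in a single bag of any decomposition, so no decomposition can have width below 2. Hence tw(G) = 2 exactly.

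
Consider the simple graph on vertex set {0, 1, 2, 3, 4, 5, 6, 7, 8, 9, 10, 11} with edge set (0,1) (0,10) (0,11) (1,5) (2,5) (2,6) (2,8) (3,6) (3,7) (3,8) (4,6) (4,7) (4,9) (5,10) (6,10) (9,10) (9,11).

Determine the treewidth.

3

A width-3 tree decomposition is:
Bags: B1 = {0, 1, 9, 11}  B2 = {0, 1, 9, 10}  B3 = {1, 5, 9, 10}  B4 = {4, 5, 9, 10}  B5 = {4, 5, 6, 10}  B6 = {2, 4, 5, 6}  B7 = {2, 4, 6, 7}  B8 = {2, 3, 6, 7}  B9 = {2, 3, 7, 8}
Tree: B1–B2, B2–B3, B3–B4, B4–B5, B5–B6, B6–B7, B7–B8, B8–B9
Every bag has size at most 4, so the width is 4 − 1 = 3 and tw(G) ≤ 3. For the lower bound: the 4 vertex sets {0,1,11}, {9}, {10}, {2,4,5,6} are disjoint, each induces a connected subgraph, and every pair is joined by at least one edge of G. Contracting each set to a single vertex therefore yields K_{4} as a minor, and since treewidth is minor-monotone, tw(G) ≥ tw(K_{4}) = 3. Combining the bounds, tw(G) = 3.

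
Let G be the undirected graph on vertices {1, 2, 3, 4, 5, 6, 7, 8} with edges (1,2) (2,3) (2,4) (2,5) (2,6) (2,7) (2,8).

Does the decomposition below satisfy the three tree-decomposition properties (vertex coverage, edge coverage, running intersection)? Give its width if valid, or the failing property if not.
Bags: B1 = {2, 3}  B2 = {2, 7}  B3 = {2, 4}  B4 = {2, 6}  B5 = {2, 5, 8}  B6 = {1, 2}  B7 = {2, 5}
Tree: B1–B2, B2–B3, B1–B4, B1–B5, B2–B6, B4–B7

No — bags containing vertex 5 are not connected in the tree.

A tree decomposition must satisfy three properties: every vertex lies in some bag; for every edge, both endpoints lie together in some bag; and for every vertex, the bags containing it form a connected subtree. Here bags containing vertex 5 are not connected in the tree, so the decomposition is invalid.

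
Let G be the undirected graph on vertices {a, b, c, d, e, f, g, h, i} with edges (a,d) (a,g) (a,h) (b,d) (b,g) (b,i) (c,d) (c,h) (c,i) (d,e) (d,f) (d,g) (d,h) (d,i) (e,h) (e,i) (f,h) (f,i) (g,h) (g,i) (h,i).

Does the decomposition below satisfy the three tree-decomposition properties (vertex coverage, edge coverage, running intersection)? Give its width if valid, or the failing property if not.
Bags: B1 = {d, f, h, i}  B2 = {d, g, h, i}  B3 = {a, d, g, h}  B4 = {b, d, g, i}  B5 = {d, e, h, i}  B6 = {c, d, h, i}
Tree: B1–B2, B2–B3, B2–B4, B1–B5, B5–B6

Yes; width 3.

Checking the three conditions: (i) the bags cover all of {a, b, c, d, e, f, g, h, i}; (ii) for each edge, some bag contains both endpoints; (iii) the bags containing any fixed vertex form a subtree. All hold, so the decomposition is valid with width 4 − 1 = 3.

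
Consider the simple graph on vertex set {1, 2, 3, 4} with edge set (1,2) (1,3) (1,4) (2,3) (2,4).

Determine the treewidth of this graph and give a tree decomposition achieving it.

Treewidth 2.
One optimal decomposition is:
Bags: B1 = {1, 2, 3}  B2 = {1, 2, 4}
Tree: B1–B2

Every bag has size at most 3, so the width is 3 − 1 = 2 and tw(G) ≤ 2. For the lower bound, the 3 vertices {1, 2, 3} are pairwise adjacent, and any tree decomposition puts a clique entirely inside one bag — forcing width ≥ 2. The upper and lower bounds meet at 2, so that is the treewidth.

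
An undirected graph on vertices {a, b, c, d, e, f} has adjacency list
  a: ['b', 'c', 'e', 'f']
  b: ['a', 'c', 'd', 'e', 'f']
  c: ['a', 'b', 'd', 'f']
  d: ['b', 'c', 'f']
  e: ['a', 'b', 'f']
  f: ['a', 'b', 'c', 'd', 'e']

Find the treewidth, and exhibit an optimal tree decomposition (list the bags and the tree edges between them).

Each bag holds 4 vertices, so the decomposition has width 3, which upper-bounds the treewidth. Conversely, {a, b, e, f} is a clique of size 4, and the vertices of any clique must share a bag in every tree decomposition; so some bag has ≥ 4 vertices and tw(G) ≥ 3. Hence tw(G) = 3 exactly.

Treewidth 3.
Bags: B1 = {a, b, c, f}  B2 = {a, b, e, f}  B3 = {b, c, d, f}
Tree: B1–B2, B1–B3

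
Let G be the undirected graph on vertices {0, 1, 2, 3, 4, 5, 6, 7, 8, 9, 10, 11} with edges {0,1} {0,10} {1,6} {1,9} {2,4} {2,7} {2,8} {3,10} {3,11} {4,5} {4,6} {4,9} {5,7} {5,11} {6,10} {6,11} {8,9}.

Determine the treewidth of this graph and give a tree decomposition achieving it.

Treewidth 3.
One such decomposition:
Bags: B1 = {0, 1, 3, 10}  B2 = {1, 3, 6, 10}  B3 = {1, 3, 6, 11}  B4 = {1, 6, 9, 11}  B5 = {4, 6, 9, 11}  B6 = {4, 5, 9, 11}  B7 = {4, 5, 8, 9}  B8 = {2, 4, 5, 8}  B9 = {2, 5, 7, 8}
Tree: B1–B2, B2–B3, B3–B4, B4–B5, B5–B6, B6–B7, B7–B8, B8–B9

The largest bag has 4 vertices, giving width 3; this decomposition certifies tw(G) ≤ 3. For the lower bound: the 4 vertex sets {0,3,10}, {1}, {6}, {4,5,9,11} are disjoint, each induces a connected subgraph, and every pair is joined by at least one edge of G. Contracting each set to a single vertex therefore yields K_{4} as a minor, and since treewidth is minor-monotone, tw(G) ≥ tw(K_{4}) = 3. Combining the bounds, tw(G) = 3.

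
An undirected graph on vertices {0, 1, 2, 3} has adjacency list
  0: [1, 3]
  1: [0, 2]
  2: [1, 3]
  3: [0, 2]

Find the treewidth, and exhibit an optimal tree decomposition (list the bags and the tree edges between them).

Every bag has size at most 3, so the width is 3 − 1 = 2 and tw(G) ≤ 2. For the lower bound, G contains the cycle 1–0–3–2–1, so G is not a forest; only forests have treewidth ≤ 1, hence tw(G) ≥ 2. Therefore the treewidth is 2.

Treewidth 2.
One optimal decomposition is:
Bags: B1 = {0, 1, 3}  B2 = {1, 2, 3}
Tree: B1–B2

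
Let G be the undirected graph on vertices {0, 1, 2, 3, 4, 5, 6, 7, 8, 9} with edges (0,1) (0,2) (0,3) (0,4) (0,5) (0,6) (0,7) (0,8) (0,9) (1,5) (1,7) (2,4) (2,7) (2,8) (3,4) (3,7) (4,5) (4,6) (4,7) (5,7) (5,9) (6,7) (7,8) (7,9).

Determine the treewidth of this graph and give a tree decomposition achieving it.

Every bag has size at most 4, so the width is 4 − 1 = 3 and tw(G) ≤ 3. Conversely, {0, 2, 7, 8} is a clique of size 4, and the vertices of any clique must share a bag in every tree decomposition; so some bag has ≥ 4 vertices and tw(G) ≥ 3. Hence tw(G) = 3 exactly.

Treewidth 3.
One such decomposition:
Bags: B1 = {0, 4, 5, 7}  B2 = {0, 1, 5, 7}  B3 = {0, 5, 7, 9}  B4 = {0, 2, 4, 7}  B5 = {0, 4, 6, 7}  B6 = {0, 2, 7, 8}  B7 = {0, 3, 4, 7}
Tree: B1–B2, B2–B3, B1–B4, B1–B5, B4–B6, B1–B7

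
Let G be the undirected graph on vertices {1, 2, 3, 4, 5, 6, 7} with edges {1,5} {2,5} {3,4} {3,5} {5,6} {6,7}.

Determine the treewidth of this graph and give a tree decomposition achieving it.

The largest bag has 2 vertices, giving width 1; this decomposition certifies tw(G) ≤ 1. Any graph with an edge has treewidth ≥ 1, and G has the edge 5–6. Combining the bounds, tw(G) = 1.

Treewidth 1.
One such decomposition:
Bags: B1 = {5, 6}  B2 = {3, 5}  B3 = {2, 5}  B4 = {6, 7}  B5 = {3, 4}  B6 = {1, 5}
Tree: B1–B2, B1–B3, B1–B4, B2–B5, B2–B6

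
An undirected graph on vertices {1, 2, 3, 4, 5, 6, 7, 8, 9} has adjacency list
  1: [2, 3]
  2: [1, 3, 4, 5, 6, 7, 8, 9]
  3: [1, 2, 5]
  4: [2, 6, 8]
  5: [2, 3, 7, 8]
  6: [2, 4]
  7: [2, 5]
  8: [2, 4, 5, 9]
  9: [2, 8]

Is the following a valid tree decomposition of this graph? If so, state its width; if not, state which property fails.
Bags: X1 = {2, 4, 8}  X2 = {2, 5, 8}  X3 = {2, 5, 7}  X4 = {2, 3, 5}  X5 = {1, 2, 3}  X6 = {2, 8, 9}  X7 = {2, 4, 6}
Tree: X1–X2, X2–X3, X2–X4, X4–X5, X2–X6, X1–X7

Vertex coverage: the bags together contain {1, 2, 3, 4, 5, 6, 7, 8, 9}, the full vertex set. Edge coverage: each edge of G has both endpoints in at least one bag. Running intersection: for every vertex, the bags containing it form a connected subtree. All three properties hold, so this is a valid tree decomposition of width max|bag| − 1 = 2, and hence tw(G) ≤ 2.

Yes; width 2.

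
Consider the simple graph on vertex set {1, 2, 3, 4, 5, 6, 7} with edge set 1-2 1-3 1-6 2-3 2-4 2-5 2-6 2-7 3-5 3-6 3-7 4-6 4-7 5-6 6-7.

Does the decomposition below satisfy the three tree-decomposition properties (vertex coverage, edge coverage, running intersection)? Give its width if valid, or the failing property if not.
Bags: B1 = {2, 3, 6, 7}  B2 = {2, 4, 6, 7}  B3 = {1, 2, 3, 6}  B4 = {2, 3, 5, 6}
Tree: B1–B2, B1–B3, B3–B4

Yes; width 3.

Every vertex of G appears in some bag (union = {1, 2, 3, 4, 5, 6, 7}); every edge is covered by a bag; and for each vertex v the set of bags containing v is connected in the bag tree. The decomposition is therefore valid. The largest bag has 4 vertices, so the width is 3.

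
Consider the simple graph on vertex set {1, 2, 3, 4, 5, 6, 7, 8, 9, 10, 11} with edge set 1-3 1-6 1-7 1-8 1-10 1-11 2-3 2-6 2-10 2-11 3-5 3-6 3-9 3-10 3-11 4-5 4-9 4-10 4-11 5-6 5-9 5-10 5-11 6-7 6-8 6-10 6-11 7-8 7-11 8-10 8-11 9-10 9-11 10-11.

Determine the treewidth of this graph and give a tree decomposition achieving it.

Treewidth 4.
Bags: B1 = {1, 3, 6, 10, 11}  B2 = {1, 6, 8, 10, 11}  B3 = {3, 5, 6, 10, 11}  B4 = {2, 3, 6, 10, 11}  B5 = {3, 5, 9, 10, 11}  B6 = {4, 5, 9, 10, 11}  B7 = {1, 6, 7, 8, 11}
Tree: B1–B2, B1–B3, B3–B4, B3–B5, B5–B6, B2–B7

Each bag holds 5 vertices, so the decomposition has width 4, which upper-bounds the treewidth. For the lower bound, the 5 vertices {1, 6, 8, 10, 11} are pairwise adjacent, and any tree decomposition puts a clique entirely inside one bag — forcing width ≥ 4. Combining the bounds, tw(G) = 4.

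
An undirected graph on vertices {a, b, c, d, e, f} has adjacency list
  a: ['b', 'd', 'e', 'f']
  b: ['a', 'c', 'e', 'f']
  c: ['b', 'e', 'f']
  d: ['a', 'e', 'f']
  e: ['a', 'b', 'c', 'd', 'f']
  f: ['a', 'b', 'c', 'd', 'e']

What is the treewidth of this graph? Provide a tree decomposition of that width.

Treewidth 3.
Bags: B1 = {b, c, e, f}  B2 = {a, b, e, f}  B3 = {a, d, e, f}
Tree: B1–B2, B2–B3

Every bag has size at most 4, so the width is 4 − 1 = 3 and tw(G) ≤ 3. Conversely, {b, c, e, f} is a clique of size 4, and the vertices of any clique must share a bag in every tree decomposition; so some bag has ≥ 4 vertices and tw(G) ≥ 3. Hence tw(G) = 3 exactly.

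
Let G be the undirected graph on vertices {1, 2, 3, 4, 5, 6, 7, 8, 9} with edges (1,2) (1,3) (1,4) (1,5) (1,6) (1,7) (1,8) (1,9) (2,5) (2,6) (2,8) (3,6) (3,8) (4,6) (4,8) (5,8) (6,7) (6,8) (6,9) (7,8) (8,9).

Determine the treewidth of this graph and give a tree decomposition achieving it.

Every bag has size at most 4, so the width is 4 − 1 = 3 and tw(G) ≤ 3. For the lower bound, the 4 vertices {1, 2, 5, 8} are pairwise adjacent, and any tree decomposition puts a clique entirely inside one bag — forcing width ≥ 3. The upper and lower bounds meet at 3, so that is the treewidth.

Treewidth 3.
Bags: B1 = {1, 3, 6, 8}  B2 = {1, 2, 6, 8}  B3 = {1, 4, 6, 8}  B4 = {1, 2, 5, 8}  B5 = {1, 6, 7, 8}  B6 = {1, 6, 8, 9}
Tree: B1–B2, B2–B3, B2–B4, B2–B5, B1–B6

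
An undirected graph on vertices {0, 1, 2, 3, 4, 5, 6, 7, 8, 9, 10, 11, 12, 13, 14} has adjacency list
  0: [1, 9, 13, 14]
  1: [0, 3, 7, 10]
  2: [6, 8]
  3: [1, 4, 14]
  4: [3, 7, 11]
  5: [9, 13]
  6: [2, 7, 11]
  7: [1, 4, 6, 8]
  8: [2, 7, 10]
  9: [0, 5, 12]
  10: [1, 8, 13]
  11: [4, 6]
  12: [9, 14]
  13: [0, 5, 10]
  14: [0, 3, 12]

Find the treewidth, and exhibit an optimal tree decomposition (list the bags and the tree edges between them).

The largest bag has 4 vertices, giving width 3; this decomposition certifies tw(G) ≤ 3. For the lower bound: the 4 vertex sets {2,6,11}, {4}, {7}, {1,3,8,10} are disjoint, each induces a connected subgraph, and every pair is joined by at least one edge of G. Contracting each set to a single vertex therefore yields K_{4} as a minor, and since treewidth is minor-monotone, tw(G) ≥ tw(K_{4}) = 3. Therefore the treewidth is 3.

Treewidth 3.
Bags: B1 = {2, 4, 6, 11}  B2 = {2, 4, 6, 7}  B3 = {2, 4, 7, 8}  B4 = {3, 4, 7, 8}  B5 = {1, 3, 7, 8}  B6 = {1, 3, 8, 10}  B7 = {1, 3, 10, 14}  B8 = {0, 1, 10, 14}  B9 = {0, 10, 13, 14}  B10 = {0, 12, 13, 14}  B11 = {0, 9, 12, 13}  B12 = {5, 9, 12, 13}
Tree: B1–B2, B2–B3, B3–B4, B4–B5, B5–B6, B6–B7, B7–B8, B8–B9, B9–B10, B10–B11, B11–B12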